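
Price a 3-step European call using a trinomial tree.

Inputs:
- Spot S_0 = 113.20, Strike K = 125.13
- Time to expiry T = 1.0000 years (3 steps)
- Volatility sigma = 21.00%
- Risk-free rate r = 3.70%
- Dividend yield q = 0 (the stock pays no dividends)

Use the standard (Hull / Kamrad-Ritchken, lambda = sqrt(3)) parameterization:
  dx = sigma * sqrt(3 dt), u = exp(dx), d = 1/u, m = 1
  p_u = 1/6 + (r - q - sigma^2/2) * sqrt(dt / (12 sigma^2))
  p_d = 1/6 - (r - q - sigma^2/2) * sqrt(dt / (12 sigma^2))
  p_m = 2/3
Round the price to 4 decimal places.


Answer: Price = V(0,0) = 6.9148

Derivation:
dt = T/N = 0.333333; dx = sigma*sqrt(3*dt) = 0.210000
u = exp(dx) = 1.233678; d = 1/u = 0.810584
p_u = 0.178532, p_m = 0.666667, p_d = 0.154802
Discount per step: exp(-r*dt) = 0.987742
Stock lattice S(k, j) with j the centered position index:
  k=0: S(0,+0) = 113.2000
  k=1: S(1,-1) = 91.7581; S(1,+0) = 113.2000; S(1,+1) = 139.6524
  k=2: S(2,-2) = 74.3777; S(2,-1) = 91.7581; S(2,+0) = 113.2000; S(2,+1) = 139.6524; S(2,+2) = 172.2860
  k=3: S(3,-3) = 60.2894; S(3,-2) = 74.3777; S(3,-1) = 91.7581; S(3,+0) = 113.2000; S(3,+1) = 139.6524; S(3,+2) = 172.2860; S(3,+3) = 212.5455
Terminal payoffs V(N, j) = max(S_T - K, 0):
  V(3,-3) = 0.000000; V(3,-2) = 0.000000; V(3,-1) = 0.000000; V(3,+0) = 0.000000; V(3,+1) = 14.522356; V(3,+2) = 47.156048; V(3,+3) = 87.415518
Backward induction: V(k, j) = exp(-r*dt) * [p_u * V(k+1, j+1) + p_m * V(k+1, j) + p_d * V(k+1, j-1)]
  V(2,-2) = exp(-r*dt) * [p_u*0.000000 + p_m*0.000000 + p_d*0.000000] = 0.000000
  V(2,-1) = exp(-r*dt) * [p_u*0.000000 + p_m*0.000000 + p_d*0.000000] = 0.000000
  V(2,+0) = exp(-r*dt) * [p_u*14.522356 + p_m*0.000000 + p_d*0.000000] = 2.560921
  V(2,+1) = exp(-r*dt) * [p_u*47.156048 + p_m*14.522356 + p_d*0.000000] = 17.878555
  V(2,+2) = exp(-r*dt) * [p_u*87.415518 + p_m*47.156048 + p_d*14.522356] = 48.687694
  V(1,-1) = exp(-r*dt) * [p_u*2.560921 + p_m*0.000000 + p_d*0.000000] = 0.451602
  V(1,+0) = exp(-r*dt) * [p_u*17.878555 + p_m*2.560921 + p_d*0.000000] = 4.839119
  V(1,+1) = exp(-r*dt) * [p_u*48.687694 + p_m*17.878555 + p_d*2.560921] = 20.750266
  V(0,+0) = exp(-r*dt) * [p_u*20.750266 + p_m*4.839119 + p_d*0.451602] = 6.914759


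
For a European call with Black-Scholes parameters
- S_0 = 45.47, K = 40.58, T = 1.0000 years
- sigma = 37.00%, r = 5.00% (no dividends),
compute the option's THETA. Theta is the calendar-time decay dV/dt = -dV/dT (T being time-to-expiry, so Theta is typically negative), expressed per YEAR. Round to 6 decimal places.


Answer: Theta = -3.917137

Derivation:
d1 = 0.6276417120; d2 = 0.2576417120
phi(d1) = 0.3276184557; exp(-qT) = 1.0000000000; exp(-rT) = 0.9512294245
Theta = -S*exp(-qT)*phi(d1)*sigma/(2*sqrt(T)) - r*K*exp(-rT)*N(d2) + q*S*exp(-qT)*N(d1)
N(d1) = 0.7348806614; N(d2) = 0.6016582827; sqrt(T) = 1.0000000000
Term 1 = -45.4700 * 1.0000000000 * 0.3276184557 * 0.3700 / (2 * 1.0000000000) = -2.7559100684
Term 2 = -0.0500 * 40.5800 * 0.9512294245 * 0.6016582827 = -1.1612272608
Term 3 = 0 (no dividend yield, q = 0)
Theta = -2.7559100684 + (-1.1612272608) + (0.0000000000) = -3.917137


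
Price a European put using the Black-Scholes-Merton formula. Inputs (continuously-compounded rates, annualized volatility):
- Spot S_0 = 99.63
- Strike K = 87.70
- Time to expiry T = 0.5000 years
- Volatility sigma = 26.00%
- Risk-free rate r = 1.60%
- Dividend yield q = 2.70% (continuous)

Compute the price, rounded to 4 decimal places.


d1 = (ln(S/K) + (r - q + 0.5*sigma^2) * T) / (sigma * sqrt(T)) = 0.75574172
d2 = d1 - sigma * sqrt(T) = 0.57189396
exp(-rT) = 0.99203191; exp(-qT) = 0.98659072
P = K * exp(-rT) * N(-d2) - S_0 * exp(-qT) * N(-d1)
N(-d1) = 0.22490203; N(-d2) = 0.28369691
P = 87.7000 * 0.99203191 * 0.28369691 - 99.6300 * 0.98659072 * 0.22490203 = 2.5754

Answer: Price = 2.5754


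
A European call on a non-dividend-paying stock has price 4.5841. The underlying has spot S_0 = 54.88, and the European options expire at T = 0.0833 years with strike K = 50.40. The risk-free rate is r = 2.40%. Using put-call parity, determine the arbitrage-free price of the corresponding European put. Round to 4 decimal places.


Put-call parity: C - P = S_0 * exp(-qT) - K * exp(-rT).
S_0 * exp(-qT) = 54.8800 * 1.00000000 = 54.88000000
K * exp(-rT) = 50.4000 * 0.99800280 = 50.29934097
P = C - S*exp(-qT) + K*exp(-rT)
P = 4.5841 - 54.88000000 + 50.29934097 = 0.0034

Answer: Put price = 0.0034


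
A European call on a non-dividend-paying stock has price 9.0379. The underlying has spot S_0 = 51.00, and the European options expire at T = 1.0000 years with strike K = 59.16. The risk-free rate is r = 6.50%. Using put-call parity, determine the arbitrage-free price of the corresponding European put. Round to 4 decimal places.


Put-call parity: C - P = S_0 * exp(-qT) - K * exp(-rT).
S_0 * exp(-qT) = 51.0000 * 1.00000000 = 51.00000000
K * exp(-rT) = 59.1600 * 0.93706746 = 55.43691113
P = C - S*exp(-qT) + K*exp(-rT)
P = 9.0379 - 51.00000000 + 55.43691113 = 13.4748

Answer: Put price = 13.4748


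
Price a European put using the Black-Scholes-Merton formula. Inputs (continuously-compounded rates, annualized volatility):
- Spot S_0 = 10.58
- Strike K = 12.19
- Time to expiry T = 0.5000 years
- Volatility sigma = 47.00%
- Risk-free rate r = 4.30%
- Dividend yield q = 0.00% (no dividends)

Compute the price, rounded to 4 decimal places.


Answer: Price = 2.2558

Derivation:
d1 = (ln(S/K) + (r - q + 0.5*sigma^2) * T) / (sigma * sqrt(T)) = -0.19535861
d2 = d1 - sigma * sqrt(T) = -0.52769880
exp(-rT) = 0.97872948; exp(-qT) = 1.00000000
P = K * exp(-rT) * N(-d2) - S_0 * exp(-qT) * N(-d1)
N(-d1) = 0.57744389; N(-d2) = 0.70114580
P = 12.1900 * 0.97872948 * 0.70114580 - 10.5800 * 1.00000000 * 0.57744389 = 2.2558


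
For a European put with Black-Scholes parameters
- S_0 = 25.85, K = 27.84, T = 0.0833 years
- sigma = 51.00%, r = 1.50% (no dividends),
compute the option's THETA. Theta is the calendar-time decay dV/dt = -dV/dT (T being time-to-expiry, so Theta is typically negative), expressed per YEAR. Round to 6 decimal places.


Answer: Theta = -8.037748

Derivation:
d1 = -0.4217576955; d2 = -0.5689525663
phi(d1) = 0.3649925597; exp(-qT) = 1.0000000000; exp(-rT) = 0.9987512803
Theta = -S*exp(-qT)*phi(d1)*sigma/(2*sqrt(T)) + r*K*exp(-rT)*N(-d2) - q*S*exp(-qT)*N(-d1)
N(-d1) = 0.6633990565; N(-d2) = 0.7153058347; sqrt(T) = 0.2886173938
Term 1 = -25.8500 * 1.0000000000 * 0.3649925597 * 0.5100 / (2 * 0.2886173938) = -8.3360870034
Term 2 = 0.0150 * 27.8400 * 0.9987512803 * 0.7153058347 = 0.2983387094
Term 3 = 0 (no dividend yield, q = 0)
Theta = -8.3360870034 + (0.2983387094) + (0.0000000000) = -8.037748


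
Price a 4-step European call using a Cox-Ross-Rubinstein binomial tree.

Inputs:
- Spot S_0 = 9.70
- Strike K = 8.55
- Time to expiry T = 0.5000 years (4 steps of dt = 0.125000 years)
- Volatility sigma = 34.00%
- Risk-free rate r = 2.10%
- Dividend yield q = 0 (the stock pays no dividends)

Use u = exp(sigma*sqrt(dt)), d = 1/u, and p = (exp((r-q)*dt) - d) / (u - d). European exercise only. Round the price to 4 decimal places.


Answer: Price = V(0,0) = 1.6685

Derivation:
dt = T/N = 0.125000
u = exp(sigma*sqrt(dt)) = 1.127732; d = 1/u = 0.886736
p = (exp((r-q)*dt) - d) / (u - d) = 0.480891
Discount per step: exp(-r*dt) = 0.997378
Stock lattice S(k, i) with i counting down-moves:
  k=0: S(0,0) = 9.7000
  k=1: S(1,0) = 10.9390; S(1,1) = 8.6013
  k=2: S(2,0) = 12.3363; S(2,1) = 9.7000; S(2,2) = 7.6271
  k=3: S(3,0) = 13.9120; S(3,1) = 10.9390; S(3,2) = 8.6013; S(3,3) = 6.7632
  k=4: S(4,0) = 15.6890; S(4,1) = 12.3363; S(4,2) = 9.7000; S(4,3) = 7.6271; S(4,4) = 5.9972
Terminal payoffs V(N, i) = max(S_T - K, 0):
  V(4,0) = 7.138979; V(4,1) = 3.786251; V(4,2) = 1.150000; V(4,3) = 0.000000; V(4,4) = 0.000000
Backward induction: V(k, i) = exp(-r*dt) * [p * V(k+1, i) + (1-p) * V(k+1, i+1)].
  V(3,0) = exp(-r*dt) * [p*7.138979 + (1-p)*3.786251] = 5.384394
  V(3,1) = exp(-r*dt) * [p*3.786251 + (1-p)*1.150000] = 2.411411
  V(3,2) = exp(-r*dt) * [p*1.150000 + (1-p)*0.000000] = 0.551575
  V(3,3) = exp(-r*dt) * [p*0.000000 + (1-p)*0.000000] = 0.000000
  V(2,0) = exp(-r*dt) * [p*5.384394 + (1-p)*2.411411] = 3.831021
  V(2,1) = exp(-r*dt) * [p*2.411411 + (1-p)*0.551575] = 1.442162
  V(2,2) = exp(-r*dt) * [p*0.551575 + (1-p)*0.000000] = 0.264552
  V(1,0) = exp(-r*dt) * [p*3.831021 + (1-p)*1.442162] = 2.584150
  V(1,1) = exp(-r*dt) * [p*1.442162 + (1-p)*0.264552] = 0.828675
  V(0,0) = exp(-r*dt) * [p*2.584150 + (1-p)*0.828675] = 1.668481


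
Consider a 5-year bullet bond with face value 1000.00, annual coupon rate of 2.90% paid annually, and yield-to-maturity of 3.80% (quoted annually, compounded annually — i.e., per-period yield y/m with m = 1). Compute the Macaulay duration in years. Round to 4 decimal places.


Coupon per period c = face * coupon_rate / m = 29.000000
Periods per year m = 1; per-period yield y/m = 0.038000
Number of cashflows N = 5
Cashflows (t years, CF_t, discount factor 1/(1+y/m)^(m*t), PV):
  t = 1.0000: CF_t = 29.000000, DF = 0.963391, PV = 27.938343
  t = 2.0000: CF_t = 29.000000, DF = 0.928122, PV = 26.915552
  t = 3.0000: CF_t = 29.000000, DF = 0.894145, PV = 25.930204
  t = 4.0000: CF_t = 29.000000, DF = 0.861411, PV = 24.980929
  t = 5.0000: CF_t = 1029.000000, DF = 0.829876, PV = 853.942458
Price P = sum_t PV_t = 959.707486
Macaulay numerator sum_t t * PV_t:
  t * PV_t at t = 1.0000: 27.938343
  t * PV_t at t = 2.0000: 53.831104
  t * PV_t at t = 3.0000: 77.790613
  t * PV_t at t = 4.0000: 99.923716
  t * PV_t at t = 5.0000: 4269.712290
Macaulay duration D = (sum_t t * PV_t) / P = 4529.196065 / 959.707486 = 4.719351

Answer: Macaulay duration = 4.7194 years


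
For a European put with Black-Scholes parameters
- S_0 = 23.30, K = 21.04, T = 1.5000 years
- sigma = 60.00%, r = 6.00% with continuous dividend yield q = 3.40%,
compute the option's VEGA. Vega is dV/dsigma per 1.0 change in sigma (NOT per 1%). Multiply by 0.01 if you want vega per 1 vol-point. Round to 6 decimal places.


d1 = 0.5593382240; d2 = -0.1755086989
phi(d1) = 0.3411721271; exp(-qT) = 0.9502786705; exp(-rT) = 0.9139311853
Vega = S * exp(-qT) * phi(d1) * sqrt(T) = 23.3000 * 0.9502786705 * 0.3411721271 * 1.2247448714 = 9.251797

Answer: Vega = 9.251797


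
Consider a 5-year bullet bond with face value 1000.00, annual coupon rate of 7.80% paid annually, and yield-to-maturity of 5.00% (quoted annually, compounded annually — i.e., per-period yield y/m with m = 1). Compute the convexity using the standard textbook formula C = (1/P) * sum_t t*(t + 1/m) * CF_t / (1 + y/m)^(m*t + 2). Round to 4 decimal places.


Coupon per period c = face * coupon_rate / m = 78.000000
Periods per year m = 1; per-period yield y/m = 0.050000
Number of cashflows N = 5
Cashflows (t years, CF_t, discount factor 1/(1+y/m)^(m*t), PV):
  t = 1.0000: CF_t = 78.000000, DF = 0.952381, PV = 74.285714
  t = 2.0000: CF_t = 78.000000, DF = 0.907029, PV = 70.748299
  t = 3.0000: CF_t = 78.000000, DF = 0.863838, PV = 67.379333
  t = 4.0000: CF_t = 78.000000, DF = 0.822702, PV = 64.170793
  t = 5.0000: CF_t = 1078.000000, DF = 0.783526, PV = 844.641207
Price P = sum_t PV_t = 1121.225347
Convexity numerator sum_t t*(t + 1/m) * CF_t / (1+y/m)^(m*t + 2):
  t = 1.0000: term = 134.758665
  t = 2.0000: term = 385.024758
  t = 3.0000: term = 733.380492
  t = 4.0000: term = 1164.096019
  t = 5.0000: term = 22983.434216
Convexity = (1/P) * sum = 25400.694151 / 1121.225347 = 22.654406

Answer: Convexity = 22.6544


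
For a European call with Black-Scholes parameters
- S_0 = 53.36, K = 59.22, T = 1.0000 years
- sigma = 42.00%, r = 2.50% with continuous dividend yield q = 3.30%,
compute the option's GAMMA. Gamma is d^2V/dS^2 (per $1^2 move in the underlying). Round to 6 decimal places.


Answer: Gamma = 0.017195

Derivation:
d1 = -0.0571379073; d2 = -0.4771379073
phi(d1) = 0.3982915901; exp(-qT) = 0.9675385596; exp(-rT) = 0.9753099120
Gamma = exp(-qT) * phi(d1) / (S * sigma * sqrt(T)) = 0.9675385596 * 0.3982915901 / (53.3600 * 0.4200 * 1.0000000000) = 0.017195


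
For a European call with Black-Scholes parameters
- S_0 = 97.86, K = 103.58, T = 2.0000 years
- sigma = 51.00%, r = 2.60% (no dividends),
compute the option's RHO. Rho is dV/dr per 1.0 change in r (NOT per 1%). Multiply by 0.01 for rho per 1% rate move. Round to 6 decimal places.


Answer: Rho = 70.150063

Derivation:
d1 = 0.3539604967; d2 = -0.3672884201
phi(d1) = 0.3747176201; exp(-qT) = 1.0000000000; exp(-rT) = 0.9493288668
N(d2) = 0.3567019454
Rho = K*T*exp(-rT)*N(d2) = 103.5800 * 2.0000 * 0.9493288668 * 0.3567019454 = 70.150063


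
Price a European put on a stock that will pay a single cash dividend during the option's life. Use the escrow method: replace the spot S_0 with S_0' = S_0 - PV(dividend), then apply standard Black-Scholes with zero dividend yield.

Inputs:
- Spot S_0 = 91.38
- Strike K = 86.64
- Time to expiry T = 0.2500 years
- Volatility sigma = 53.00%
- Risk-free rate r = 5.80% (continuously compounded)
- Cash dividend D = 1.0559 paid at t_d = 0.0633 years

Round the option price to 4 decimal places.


PV(D) = D * exp(-r * t_d) = 1.0559 * 0.99633533 = 1.05203048
S_0' = S_0 - PV(D) = 91.3800 - 1.05203048 = 90.32796952
d1 = (ln(S_0'/K) + (r + sigma^2/2)*T) / (sigma*sqrt(T)) = 0.34452094
d2 = d1 - sigma*sqrt(T) = 0.07952094
exp(-rT) = 0.98560462
N(-d1) = 0.36522727; N(-d2) = 0.46830914
P = K * exp(-rT) * N(-d2) - S_0' * N(-d1) = 86.6400 * 0.98560462 * 0.46830914 - 90.32796952 * 0.36522727 = 7.0000

Answer: Price = 7.0000


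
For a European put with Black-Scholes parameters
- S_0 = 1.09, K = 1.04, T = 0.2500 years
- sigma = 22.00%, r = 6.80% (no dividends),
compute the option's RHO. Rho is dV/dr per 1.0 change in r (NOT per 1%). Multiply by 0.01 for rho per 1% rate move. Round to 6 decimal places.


d1 = 0.6364271190; d2 = 0.5264271190
phi(d1) = 0.3258043367; exp(-qT) = 1.0000000000; exp(-rT) = 0.9831436846
N(-d2) = 0.2992957387
Rho = -K*T*exp(-rT)*N(-d2) = -1.0400 * 0.2500 * 0.9831436846 * 0.2992957387 = -0.076505

Answer: Rho = -0.076505


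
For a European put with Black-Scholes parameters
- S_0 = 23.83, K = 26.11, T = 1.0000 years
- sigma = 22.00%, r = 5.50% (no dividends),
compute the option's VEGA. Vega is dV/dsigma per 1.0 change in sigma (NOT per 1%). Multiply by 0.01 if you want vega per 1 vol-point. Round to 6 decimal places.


Answer: Vega = 9.492252

Derivation:
d1 = -0.0553322345; d2 = -0.2753322345
phi(d1) = 0.3983320356; exp(-qT) = 1.0000000000; exp(-rT) = 0.9464851480
Vega = S * exp(-qT) * phi(d1) * sqrt(T) = 23.8300 * 1.0000000000 * 0.3983320356 * 1.0000000000 = 9.492252


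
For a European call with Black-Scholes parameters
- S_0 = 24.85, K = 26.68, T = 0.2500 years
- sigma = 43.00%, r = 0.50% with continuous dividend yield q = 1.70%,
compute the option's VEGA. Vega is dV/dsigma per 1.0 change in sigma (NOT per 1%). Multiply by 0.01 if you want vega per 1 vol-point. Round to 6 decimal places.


Answer: Vega = 4.799202

Derivation:
d1 = -0.2369486907; d2 = -0.4519486907
phi(d1) = 0.3878987705; exp(-qT) = 0.9957590185; exp(-rT) = 0.9987507809
Vega = S * exp(-qT) * phi(d1) * sqrt(T) = 24.8500 * 0.9957590185 * 0.3878987705 * 0.5000000000 = 4.799202


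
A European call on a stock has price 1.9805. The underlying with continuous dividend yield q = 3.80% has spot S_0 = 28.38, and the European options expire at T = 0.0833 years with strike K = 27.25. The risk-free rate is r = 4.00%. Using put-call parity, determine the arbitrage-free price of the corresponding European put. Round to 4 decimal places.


Answer: Put price = 0.8495

Derivation:
Put-call parity: C - P = S_0 * exp(-qT) - K * exp(-rT).
S_0 * exp(-qT) = 28.3800 * 0.99683960 = 28.29030798
K * exp(-rT) = 27.2500 * 0.99667354 = 27.15935410
P = C - S*exp(-qT) + K*exp(-rT)
P = 1.9805 - 28.29030798 + 27.15935410 = 0.8495


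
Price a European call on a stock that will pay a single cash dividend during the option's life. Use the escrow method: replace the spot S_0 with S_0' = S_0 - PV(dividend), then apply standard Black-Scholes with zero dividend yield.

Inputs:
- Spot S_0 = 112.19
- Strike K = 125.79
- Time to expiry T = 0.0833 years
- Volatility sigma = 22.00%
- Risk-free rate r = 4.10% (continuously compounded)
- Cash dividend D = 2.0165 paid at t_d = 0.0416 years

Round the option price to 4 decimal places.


Answer: Price = 0.0579

Derivation:
PV(D) = D * exp(-r * t_d) = 2.0165 * 0.99829585 = 2.01306359
S_0' = S_0 - PV(D) = 112.1900 - 2.01306359 = 110.17693641
d1 = (ln(S_0'/K) + (r + sigma^2/2)*T) / (sigma*sqrt(T)) = -2.00162924
d2 = d1 - sigma*sqrt(T) = -2.06512507
exp(-rT) = 0.99659053
N(d1) = 0.02266231; N(d2) = 0.01945558
C = S_0' * N(d1) - K * exp(-rT) * N(d2) = 110.17693641 * 0.02266231 - 125.7900 * 0.99659053 * 0.01945558 = 0.0579


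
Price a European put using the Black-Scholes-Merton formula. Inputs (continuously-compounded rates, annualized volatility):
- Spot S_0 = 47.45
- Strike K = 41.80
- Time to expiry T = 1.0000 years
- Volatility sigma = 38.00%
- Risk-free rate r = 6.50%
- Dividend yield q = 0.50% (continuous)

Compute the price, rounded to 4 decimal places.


d1 = (ln(S/K) + (r - q + 0.5*sigma^2) * T) / (sigma * sqrt(T)) = 0.68152680
d2 = d1 - sigma * sqrt(T) = 0.30152680
exp(-rT) = 0.93706746; exp(-qT) = 0.99501248
P = K * exp(-rT) * N(-d2) - S_0 * exp(-qT) * N(-d1)
N(-d1) = 0.24776911; N(-d2) = 0.38150641
P = 41.8000 * 0.93706746 * 0.38150641 - 47.4500 * 0.99501248 * 0.24776911 = 3.2454

Answer: Price = 3.2454


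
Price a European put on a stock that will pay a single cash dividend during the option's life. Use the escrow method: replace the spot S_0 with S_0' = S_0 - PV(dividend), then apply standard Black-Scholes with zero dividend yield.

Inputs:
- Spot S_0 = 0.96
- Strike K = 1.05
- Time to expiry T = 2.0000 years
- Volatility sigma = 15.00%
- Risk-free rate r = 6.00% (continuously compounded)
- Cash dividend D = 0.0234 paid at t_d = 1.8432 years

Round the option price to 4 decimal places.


PV(D) = D * exp(-r * t_d) = 0.0234 * 0.89530396 = 0.02095011
S_0' = S_0 - PV(D) = 0.9600 - 0.02095011 = 0.93904989
d1 = (ln(S_0'/K) + (r + sigma^2/2)*T) / (sigma*sqrt(T)) = 0.14530178
d2 = d1 - sigma*sqrt(T) = -0.06683025
exp(-rT) = 0.88692044
N(-d1) = 0.44223630; N(-d2) = 0.52664158
P = K * exp(-rT) * N(-d2) - S_0' * N(-d1) = 1.0500 * 0.88692044 * 0.52664158 - 0.93904989 * 0.44223630 = 0.0752

Answer: Price = 0.0752


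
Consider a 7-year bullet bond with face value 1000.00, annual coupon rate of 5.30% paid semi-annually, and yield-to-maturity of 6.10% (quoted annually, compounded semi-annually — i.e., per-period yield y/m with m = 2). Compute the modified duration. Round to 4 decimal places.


Coupon per period c = face * coupon_rate / m = 26.500000
Periods per year m = 2; per-period yield y/m = 0.030500
Number of cashflows N = 14
Cashflows (t years, CF_t, discount factor 1/(1+y/m)^(m*t), PV):
  t = 0.5000: CF_t = 26.500000, DF = 0.970403, PV = 25.715672
  t = 1.0000: CF_t = 26.500000, DF = 0.941681, PV = 24.954558
  t = 1.5000: CF_t = 26.500000, DF = 0.913810, PV = 24.215971
  t = 2.0000: CF_t = 26.500000, DF = 0.886764, PV = 23.499244
  t = 2.5000: CF_t = 26.500000, DF = 0.860518, PV = 22.803730
  t = 3.0000: CF_t = 26.500000, DF = 0.835049, PV = 22.128802
  t = 3.5000: CF_t = 26.500000, DF = 0.810334, PV = 21.473849
  t = 4.0000: CF_t = 26.500000, DF = 0.786350, PV = 20.838282
  t = 4.5000: CF_t = 26.500000, DF = 0.763076, PV = 20.221525
  t = 5.0000: CF_t = 26.500000, DF = 0.740491, PV = 19.623023
  t = 5.5000: CF_t = 26.500000, DF = 0.718575, PV = 19.042235
  t = 6.0000: CF_t = 26.500000, DF = 0.697307, PV = 18.478636
  t = 6.5000: CF_t = 26.500000, DF = 0.676669, PV = 17.931719
  t = 7.0000: CF_t = 1026.500000, DF = 0.656641, PV = 674.042077
Price P = sum_t PV_t = 954.969323
First compute Macaulay numerator sum_t t * PV_t:
  t * PV_t at t = 0.5000: 12.857836
  t * PV_t at t = 1.0000: 24.954558
  t * PV_t at t = 1.5000: 36.323956
  t * PV_t at t = 2.0000: 46.998488
  t * PV_t at t = 2.5000: 57.009325
  t * PV_t at t = 3.0000: 66.386405
  t * PV_t at t = 3.5000: 75.158473
  t * PV_t at t = 4.0000: 83.353127
  t * PV_t at t = 4.5000: 90.996863
  t * PV_t at t = 5.0000: 98.115115
  t * PV_t at t = 5.5000: 104.732292
  t * PV_t at t = 6.0000: 110.871819
  t * PV_t at t = 6.5000: 116.556173
  t * PV_t at t = 7.0000: 4718.294538
Macaulay duration D = 5642.608968 / 954.969323 = 5.908681
Modified duration = D / (1 + y/m) = 5.908681 / (1 + 0.030500) = 5.733800

Answer: Modified duration = 5.7338


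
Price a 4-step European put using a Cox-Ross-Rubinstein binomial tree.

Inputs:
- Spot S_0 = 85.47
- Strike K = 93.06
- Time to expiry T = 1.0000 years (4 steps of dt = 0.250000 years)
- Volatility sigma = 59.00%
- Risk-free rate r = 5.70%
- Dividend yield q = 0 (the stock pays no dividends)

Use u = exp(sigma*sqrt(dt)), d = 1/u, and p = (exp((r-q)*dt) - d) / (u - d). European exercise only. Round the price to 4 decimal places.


Answer: Price = V(0,0) = 21.2695

Derivation:
dt = T/N = 0.250000
u = exp(sigma*sqrt(dt)) = 1.343126; d = 1/u = 0.744532
p = (exp((r-q)*dt) - d) / (u - d) = 0.450756
Discount per step: exp(-r*dt) = 0.985851
Stock lattice S(k, i) with i counting down-moves:
  k=0: S(0,0) = 85.4700
  k=1: S(1,0) = 114.7970; S(1,1) = 63.6351
  k=2: S(2,0) = 154.1869; S(2,1) = 85.4700; S(2,2) = 47.3784
  k=3: S(3,0) = 207.0925; S(3,1) = 114.7970; S(3,2) = 63.6351; S(3,3) = 35.2747
  k=4: S(4,0) = 278.1514; S(4,1) = 154.1869; S(4,2) = 85.4700; S(4,3) = 47.3784; S(4,4) = 26.2631
Terminal payoffs V(N, i) = max(K - S_T, 0):
  V(4,0) = 0.000000; V(4,1) = 0.000000; V(4,2) = 7.590000; V(4,3) = 45.681647; V(4,4) = 66.796886
Backward induction: V(k, i) = exp(-r*dt) * [p * V(k+1, i) + (1-p) * V(k+1, i+1)].
  V(3,0) = exp(-r*dt) * [p*0.000000 + (1-p)*0.000000] = 0.000000
  V(3,1) = exp(-r*dt) * [p*0.000000 + (1-p)*7.590000] = 4.109775
  V(3,2) = exp(-r*dt) * [p*7.590000 + (1-p)*45.681647] = 28.108184
  V(3,3) = exp(-r*dt) * [p*45.681647 + (1-p)*66.796886] = 56.468618
  V(2,0) = exp(-r*dt) * [p*0.000000 + (1-p)*4.109775] = 2.225330
  V(2,1) = exp(-r*dt) * [p*4.109775 + (1-p)*28.108184] = 17.046102
  V(2,2) = exp(-r*dt) * [p*28.108184 + (1-p)*56.468618] = 43.066874
  V(1,0) = exp(-r*dt) * [p*2.225330 + (1-p)*17.046102] = 10.218882
  V(1,1) = exp(-r*dt) * [p*17.046102 + (1-p)*43.066874] = 30.894447
  V(0,0) = exp(-r*dt) * [p*10.218882 + (1-p)*30.894447] = 21.269543


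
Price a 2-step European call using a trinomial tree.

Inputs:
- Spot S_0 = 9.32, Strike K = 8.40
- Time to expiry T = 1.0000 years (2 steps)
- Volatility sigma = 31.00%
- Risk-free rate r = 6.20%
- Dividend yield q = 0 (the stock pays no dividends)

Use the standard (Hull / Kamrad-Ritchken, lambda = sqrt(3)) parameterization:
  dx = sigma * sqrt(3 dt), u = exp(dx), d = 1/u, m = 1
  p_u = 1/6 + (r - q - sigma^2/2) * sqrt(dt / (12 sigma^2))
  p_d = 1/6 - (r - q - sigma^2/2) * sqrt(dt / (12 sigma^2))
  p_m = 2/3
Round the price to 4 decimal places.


dt = T/N = 0.500000; dx = sigma*sqrt(3*dt) = 0.379671
u = exp(dx) = 1.461803; d = 1/u = 0.684086
p_u = 0.175852, p_m = 0.666667, p_d = 0.157481
Discount per step: exp(-r*dt) = 0.969476
Stock lattice S(k, j) with j the centered position index:
  k=0: S(0,+0) = 9.3200
  k=1: S(1,-1) = 6.3757; S(1,+0) = 9.3200; S(1,+1) = 13.6240
  k=2: S(2,-2) = 4.3615; S(2,-1) = 6.3757; S(2,+0) = 9.3200; S(2,+1) = 13.6240; S(2,+2) = 19.9156
Terminal payoffs V(N, j) = max(S_T - K, 0):
  V(2,-2) = 0.000000; V(2,-1) = 0.000000; V(2,+0) = 0.920000; V(2,+1) = 5.224008; V(2,+2) = 11.515622
Backward induction: V(k, j) = exp(-r*dt) * [p_u * V(k+1, j+1) + p_m * V(k+1, j) + p_d * V(k+1, j-1)]
  V(1,-1) = exp(-r*dt) * [p_u*0.920000 + p_m*0.000000 + p_d*0.000000] = 0.156846
  V(1,+0) = exp(-r*dt) * [p_u*5.224008 + p_m*0.920000 + p_d*0.000000] = 1.485224
  V(1,+1) = exp(-r*dt) * [p_u*11.515622 + p_m*5.224008 + p_d*0.920000] = 5.480060
  V(0,+0) = exp(-r*dt) * [p_u*5.480060 + p_m*1.485224 + p_d*0.156846] = 1.918137

Answer: Price = V(0,0) = 1.9181


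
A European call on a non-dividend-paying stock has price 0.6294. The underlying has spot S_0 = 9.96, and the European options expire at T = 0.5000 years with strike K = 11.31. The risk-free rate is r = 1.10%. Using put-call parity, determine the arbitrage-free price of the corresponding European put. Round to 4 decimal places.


Put-call parity: C - P = S_0 * exp(-qT) - K * exp(-rT).
S_0 * exp(-qT) = 9.9600 * 1.00000000 = 9.96000000
K * exp(-rT) = 11.3100 * 0.99451510 = 11.24796575
P = C - S*exp(-qT) + K*exp(-rT)
P = 0.6294 - 9.96000000 + 11.24796575 = 1.9174

Answer: Put price = 1.9174


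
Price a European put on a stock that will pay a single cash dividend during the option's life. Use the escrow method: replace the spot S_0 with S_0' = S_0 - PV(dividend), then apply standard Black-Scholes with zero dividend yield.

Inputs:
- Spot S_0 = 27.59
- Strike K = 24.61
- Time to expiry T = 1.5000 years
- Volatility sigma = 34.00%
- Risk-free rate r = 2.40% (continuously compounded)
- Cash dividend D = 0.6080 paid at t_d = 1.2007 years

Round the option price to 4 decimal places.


Answer: Price = 2.7495

Derivation:
PV(D) = D * exp(-r * t_d) = 0.6080 * 0.97159444 = 0.59072942
S_0' = S_0 - PV(D) = 27.5900 - 0.59072942 = 26.99927058
d1 = (ln(S_0'/K) + (r + sigma^2/2)*T) / (sigma*sqrt(T)) = 0.51717130
d2 = d1 - sigma*sqrt(T) = 0.10075804
exp(-rT) = 0.96464029
N(-d1) = 0.30251829; N(-d2) = 0.45987127
P = K * exp(-rT) * N(-d2) - S_0' * N(-d1) = 24.6100 * 0.96464029 * 0.45987127 - 26.99927058 * 0.30251829 = 2.7495


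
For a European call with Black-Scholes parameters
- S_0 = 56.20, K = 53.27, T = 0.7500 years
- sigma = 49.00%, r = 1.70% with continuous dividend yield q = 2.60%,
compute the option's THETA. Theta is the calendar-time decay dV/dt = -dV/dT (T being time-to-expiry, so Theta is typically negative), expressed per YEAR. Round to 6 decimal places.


d1 = 0.3224464397; d2 = -0.1019060082
phi(d1) = 0.3787327808; exp(-qT) = 0.9806888952; exp(-rT) = 0.9873309369
Theta = -S*exp(-qT)*phi(d1)*sigma/(2*sqrt(T)) - r*K*exp(-rT)*N(d2) + q*S*exp(-qT)*N(d1)
N(d1) = 0.6264427462; N(d2) = 0.4594156405; sqrt(T) = 0.8660254038
Term 1 = -56.2000 * 0.9806888952 * 0.3787327808 * 0.4900 / (2 * 0.8660254038) = -5.9052178312
Term 2 = -0.0170 * 53.2700 * 0.9873309369 * 0.4594156405 = -0.4107713449
Term 3 = 0.0260 * 56.2000 * 0.9806888952 * 0.6264427462 = 0.8976815638
Theta = -5.9052178312 + (-0.4107713449) + (0.8976815638) = -5.418308

Answer: Theta = -5.418308


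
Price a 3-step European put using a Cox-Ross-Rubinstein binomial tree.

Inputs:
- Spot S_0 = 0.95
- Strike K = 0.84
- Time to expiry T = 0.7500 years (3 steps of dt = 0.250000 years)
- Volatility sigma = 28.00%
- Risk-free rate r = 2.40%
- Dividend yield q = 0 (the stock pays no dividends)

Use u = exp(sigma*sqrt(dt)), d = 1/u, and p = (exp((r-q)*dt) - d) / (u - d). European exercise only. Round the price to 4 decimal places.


Answer: Price = V(0,0) = 0.0340

Derivation:
dt = T/N = 0.250000
u = exp(sigma*sqrt(dt)) = 1.150274; d = 1/u = 0.869358
p = (exp((r-q)*dt) - d) / (u - d) = 0.486480
Discount per step: exp(-r*dt) = 0.994018
Stock lattice S(k, i) with i counting down-moves:
  k=0: S(0,0) = 0.9500
  k=1: S(1,0) = 1.0928; S(1,1) = 0.8259
  k=2: S(2,0) = 1.2570; S(2,1) = 0.9500; S(2,2) = 0.7180
  k=3: S(3,0) = 1.4459; S(3,1) = 1.0928; S(3,2) = 0.8259; S(3,3) = 0.6242
Terminal payoffs V(N, i) = max(K - S_T, 0):
  V(3,0) = 0.000000; V(3,1) = 0.000000; V(3,2) = 0.014110; V(3,3) = 0.215806
Backward induction: V(k, i) = exp(-r*dt) * [p * V(k+1, i) + (1-p) * V(k+1, i+1)].
  V(2,0) = exp(-r*dt) * [p*0.000000 + (1-p)*0.000000] = 0.000000
  V(2,1) = exp(-r*dt) * [p*0.000000 + (1-p)*0.014110] = 0.007202
  V(2,2) = exp(-r*dt) * [p*0.014110 + (1-p)*0.215806] = 0.116981
  V(1,0) = exp(-r*dt) * [p*0.000000 + (1-p)*0.007202] = 0.003676
  V(1,1) = exp(-r*dt) * [p*0.007202 + (1-p)*0.116981] = 0.063195
  V(0,0) = exp(-r*dt) * [p*0.003676 + (1-p)*0.063195] = 0.034036


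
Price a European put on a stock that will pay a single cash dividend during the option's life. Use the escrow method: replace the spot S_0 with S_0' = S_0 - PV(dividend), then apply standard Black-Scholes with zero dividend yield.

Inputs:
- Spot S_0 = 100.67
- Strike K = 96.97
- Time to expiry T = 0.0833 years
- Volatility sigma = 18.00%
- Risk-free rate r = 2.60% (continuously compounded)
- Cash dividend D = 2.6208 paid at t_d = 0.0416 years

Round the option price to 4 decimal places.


Answer: Price = 1.4381

Derivation:
PV(D) = D * exp(-r * t_d) = 2.6208 * 0.99891898 = 2.61796688
S_0' = S_0 - PV(D) = 100.6700 - 2.61796688 = 98.05203312
d1 = (ln(S_0'/K) + (r + sigma^2/2)*T) / (sigma*sqrt(T)) = 0.28126232
d2 = d1 - sigma*sqrt(T) = 0.22931119
exp(-rT) = 0.99783654
N(-d1) = 0.38925460; N(-d2) = 0.40931353
P = K * exp(-rT) * N(-d2) - S_0' * N(-d1) = 96.9700 * 0.99783654 * 0.40931353 - 98.05203312 * 0.38925460 = 1.4381


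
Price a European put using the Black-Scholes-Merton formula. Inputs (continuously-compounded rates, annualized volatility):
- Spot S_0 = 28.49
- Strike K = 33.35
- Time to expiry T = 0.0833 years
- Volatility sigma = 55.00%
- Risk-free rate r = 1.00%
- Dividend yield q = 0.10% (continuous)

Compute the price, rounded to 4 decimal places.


d1 = (ln(S/K) + (r - q + 0.5*sigma^2) * T) / (sigma * sqrt(T)) = -0.90812771
d2 = d1 - sigma * sqrt(T) = -1.06686728
exp(-rT) = 0.99916735; exp(-qT) = 0.99991670
P = K * exp(-rT) * N(-d2) - S_0 * exp(-qT) * N(-d1)
N(-d1) = 0.81809462; N(-d2) = 0.85698411
P = 33.3500 * 0.99916735 * 0.85698411 - 28.4900 * 0.99991670 * 0.81809462 = 5.2510

Answer: Price = 5.2510


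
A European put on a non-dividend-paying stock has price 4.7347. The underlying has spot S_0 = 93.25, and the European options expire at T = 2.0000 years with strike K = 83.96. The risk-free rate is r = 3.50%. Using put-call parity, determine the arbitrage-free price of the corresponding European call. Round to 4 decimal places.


Answer: Call price = 19.7009

Derivation:
Put-call parity: C - P = S_0 * exp(-qT) - K * exp(-rT).
S_0 * exp(-qT) = 93.2500 * 1.00000000 = 93.25000000
K * exp(-rT) = 83.9600 * 0.93239382 = 78.28378512
C = P + S*exp(-qT) - K*exp(-rT)
C = 4.7347 + 93.25000000 - 78.28378512 = 19.7009


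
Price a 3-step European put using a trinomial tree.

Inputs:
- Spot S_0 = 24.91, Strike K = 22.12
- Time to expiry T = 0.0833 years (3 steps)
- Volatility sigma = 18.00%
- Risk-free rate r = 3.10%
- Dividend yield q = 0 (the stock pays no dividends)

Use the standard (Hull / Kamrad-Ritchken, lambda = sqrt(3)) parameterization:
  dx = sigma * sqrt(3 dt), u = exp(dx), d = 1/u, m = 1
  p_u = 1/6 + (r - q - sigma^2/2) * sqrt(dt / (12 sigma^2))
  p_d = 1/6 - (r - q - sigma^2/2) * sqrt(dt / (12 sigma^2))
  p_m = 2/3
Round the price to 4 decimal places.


dt = T/N = 0.027767; dx = sigma*sqrt(3*dt) = 0.051951
u = exp(dx) = 1.053324; d = 1/u = 0.949375
p_u = 0.170622, p_m = 0.666667, p_d = 0.162712
Discount per step: exp(-r*dt) = 0.999140
Stock lattice S(k, j) with j the centered position index:
  k=0: S(0,+0) = 24.9100
  k=1: S(1,-1) = 23.6489; S(1,+0) = 24.9100; S(1,+1) = 26.2383
  k=2: S(2,-2) = 22.4517; S(2,-1) = 23.6489; S(2,+0) = 24.9100; S(2,+1) = 26.2383; S(2,+2) = 27.6374
  k=3: S(3,-3) = 21.3151; S(3,-2) = 22.4517; S(3,-1) = 23.6489; S(3,+0) = 24.9100; S(3,+1) = 26.2383; S(3,+2) = 27.6374; S(3,+3) = 29.1112
Terminal payoffs V(N, j) = max(K - S_T, 0):
  V(3,-3) = 0.804896; V(3,-2) = 0.000000; V(3,-1) = 0.000000; V(3,+0) = 0.000000; V(3,+1) = 0.000000; V(3,+2) = 0.000000; V(3,+3) = 0.000000
Backward induction: V(k, j) = exp(-r*dt) * [p_u * V(k+1, j+1) + p_m * V(k+1, j) + p_d * V(k+1, j-1)]
  V(2,-2) = exp(-r*dt) * [p_u*0.000000 + p_m*0.000000 + p_d*0.804896] = 0.130853
  V(2,-1) = exp(-r*dt) * [p_u*0.000000 + p_m*0.000000 + p_d*0.000000] = 0.000000
  V(2,+0) = exp(-r*dt) * [p_u*0.000000 + p_m*0.000000 + p_d*0.000000] = 0.000000
  V(2,+1) = exp(-r*dt) * [p_u*0.000000 + p_m*0.000000 + p_d*0.000000] = 0.000000
  V(2,+2) = exp(-r*dt) * [p_u*0.000000 + p_m*0.000000 + p_d*0.000000] = 0.000000
  V(1,-1) = exp(-r*dt) * [p_u*0.000000 + p_m*0.000000 + p_d*0.130853] = 0.021273
  V(1,+0) = exp(-r*dt) * [p_u*0.000000 + p_m*0.000000 + p_d*0.000000] = 0.000000
  V(1,+1) = exp(-r*dt) * [p_u*0.000000 + p_m*0.000000 + p_d*0.000000] = 0.000000
  V(0,+0) = exp(-r*dt) * [p_u*0.000000 + p_m*0.000000 + p_d*0.021273] = 0.003458

Answer: Price = V(0,0) = 0.0035


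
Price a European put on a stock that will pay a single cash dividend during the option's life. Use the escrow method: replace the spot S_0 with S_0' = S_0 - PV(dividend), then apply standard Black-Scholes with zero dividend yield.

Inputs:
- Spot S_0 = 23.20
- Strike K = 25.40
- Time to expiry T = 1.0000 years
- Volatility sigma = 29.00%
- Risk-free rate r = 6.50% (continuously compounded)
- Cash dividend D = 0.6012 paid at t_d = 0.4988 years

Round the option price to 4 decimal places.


PV(D) = D * exp(-r * t_d) = 0.6012 * 0.96809796 = 0.58202049
S_0' = S_0 - PV(D) = 23.2000 - 0.58202049 = 22.61797951
d1 = (ln(S_0'/K) + (r + sigma^2/2)*T) / (sigma*sqrt(T)) = -0.03087597
d2 = d1 - sigma*sqrt(T) = -0.32087597
exp(-rT) = 0.93706746
N(-d1) = 0.51231577; N(-d2) = 0.62584781
P = K * exp(-rT) * N(-d2) - S_0' * N(-d1) = 25.4000 * 0.93706746 * 0.62584781 - 22.61797951 * 0.51231577 = 3.3086

Answer: Price = 3.3086


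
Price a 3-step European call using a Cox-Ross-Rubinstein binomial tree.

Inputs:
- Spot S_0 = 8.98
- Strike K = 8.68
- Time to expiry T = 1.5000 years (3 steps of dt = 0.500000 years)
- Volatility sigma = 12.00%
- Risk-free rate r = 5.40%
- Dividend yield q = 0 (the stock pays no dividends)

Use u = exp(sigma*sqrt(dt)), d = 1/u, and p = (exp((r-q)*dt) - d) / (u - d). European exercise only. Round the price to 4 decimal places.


Answer: Price = V(0,0) = 1.1482

Derivation:
dt = T/N = 0.500000
u = exp(sigma*sqrt(dt)) = 1.088557; d = 1/u = 0.918647
p = (exp((r-q)*dt) - d) / (u - d) = 0.639872
Discount per step: exp(-r*dt) = 0.973361
Stock lattice S(k, i) with i counting down-moves:
  k=0: S(0,0) = 8.9800
  k=1: S(1,0) = 9.7752; S(1,1) = 8.2495
  k=2: S(2,0) = 10.6409; S(2,1) = 8.9800; S(2,2) = 7.5783
  k=3: S(3,0) = 11.5832; S(3,1) = 9.7752; S(3,2) = 8.2495; S(3,3) = 6.9618
Terminal payoffs V(N, i) = max(S_T - K, 0):
  V(3,0) = 2.903230; V(3,1) = 1.095240; V(3,2) = 0.000000; V(3,3) = 0.000000
Backward induction: V(k, i) = exp(-r*dt) * [p * V(k+1, i) + (1-p) * V(k+1, i+1)].
  V(2,0) = exp(-r*dt) * [p*2.903230 + (1-p)*1.095240] = 2.192129
  V(2,1) = exp(-r*dt) * [p*1.095240 + (1-p)*0.000000] = 0.682145
  V(2,2) = exp(-r*dt) * [p*0.000000 + (1-p)*0.000000] = 0.000000
  V(1,0) = exp(-r*dt) * [p*2.192129 + (1-p)*0.682145] = 1.604433
  V(1,1) = exp(-r*dt) * [p*0.682145 + (1-p)*0.000000] = 0.424859
  V(0,0) = exp(-r*dt) * [p*1.604433 + (1-p)*0.424859] = 1.148212


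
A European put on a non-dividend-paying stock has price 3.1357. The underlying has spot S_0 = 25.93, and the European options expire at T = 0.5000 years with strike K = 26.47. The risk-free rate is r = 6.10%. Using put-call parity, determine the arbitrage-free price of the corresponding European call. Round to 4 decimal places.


Answer: Call price = 3.3908

Derivation:
Put-call parity: C - P = S_0 * exp(-qT) - K * exp(-rT).
S_0 * exp(-qT) = 25.9300 * 1.00000000 = 25.93000000
K * exp(-rT) = 26.4700 * 0.96996043 = 25.67485264
C = P + S*exp(-qT) - K*exp(-rT)
C = 3.1357 + 25.93000000 - 25.67485264 = 3.3908


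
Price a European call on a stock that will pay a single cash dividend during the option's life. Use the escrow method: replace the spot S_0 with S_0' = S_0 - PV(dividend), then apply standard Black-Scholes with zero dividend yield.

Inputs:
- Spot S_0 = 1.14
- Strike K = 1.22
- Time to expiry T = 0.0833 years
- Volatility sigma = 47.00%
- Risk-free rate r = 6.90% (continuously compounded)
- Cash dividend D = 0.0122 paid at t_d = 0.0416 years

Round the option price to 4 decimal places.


Answer: Price = 0.0296

Derivation:
PV(D) = D * exp(-r * t_d) = 0.0122 * 0.99713372 = 0.01216503
S_0' = S_0 - PV(D) = 1.1400 - 0.01216503 = 1.12783497
d1 = (ln(S_0'/K) + (r + sigma^2/2)*T) / (sigma*sqrt(T)) = -0.46887397
d2 = d1 - sigma*sqrt(T) = -0.60452414
exp(-rT) = 0.99426879
N(d1) = 0.31957986; N(d2) = 0.27274761
C = S_0' * N(d1) - K * exp(-rT) * N(d2) = 1.12783497 * 0.31957986 - 1.2200 * 0.99426879 * 0.27274761 = 0.0296


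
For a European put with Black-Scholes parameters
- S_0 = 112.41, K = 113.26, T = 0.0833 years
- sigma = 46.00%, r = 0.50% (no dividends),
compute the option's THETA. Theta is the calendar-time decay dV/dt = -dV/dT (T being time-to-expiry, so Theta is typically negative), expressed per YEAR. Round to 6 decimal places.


d1 = 0.0127781686; d2 = -0.1199858326
phi(d1) = 0.3989097118; exp(-qT) = 1.0000000000; exp(-rT) = 0.9995835867
Theta = -S*exp(-qT)*phi(d1)*sigma/(2*sqrt(T)) + r*K*exp(-rT)*N(-d2) - q*S*exp(-qT)*N(-d1)
N(-d1) = 0.4949023870; N(-d2) = 0.5477528146; sqrt(T) = 0.2886173938
Term 1 = -112.4100 * 1.0000000000 * 0.3989097118 * 0.4600 / (2 * 0.2886173938) = -35.7342682158
Term 2 = 0.0050 * 113.2600 * 0.9995835867 * 0.5477528146 = 0.3100632507
Term 3 = 0 (no dividend yield, q = 0)
Theta = -35.7342682158 + (0.3100632507) + (0.0000000000) = -35.424205

Answer: Theta = -35.424205


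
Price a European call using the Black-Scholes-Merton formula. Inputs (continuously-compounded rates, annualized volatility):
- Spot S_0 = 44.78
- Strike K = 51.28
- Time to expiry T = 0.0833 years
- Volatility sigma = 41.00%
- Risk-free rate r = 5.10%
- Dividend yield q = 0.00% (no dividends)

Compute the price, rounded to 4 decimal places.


Answer: Price = 0.3806

Derivation:
d1 = (ln(S/K) + (r - q + 0.5*sigma^2) * T) / (sigma * sqrt(T)) = -1.05033590
d2 = d1 - sigma * sqrt(T) = -1.16866903
exp(-rT) = 0.99576071; exp(-qT) = 1.00000000
C = S_0 * exp(-qT) * N(d1) - K * exp(-rT) * N(d2)
N(d1) = 0.14678185; N(d2) = 0.12126850
C = 44.7800 * 1.00000000 * 0.14678185 - 51.2800 * 0.99576071 * 0.12126850 = 0.3806


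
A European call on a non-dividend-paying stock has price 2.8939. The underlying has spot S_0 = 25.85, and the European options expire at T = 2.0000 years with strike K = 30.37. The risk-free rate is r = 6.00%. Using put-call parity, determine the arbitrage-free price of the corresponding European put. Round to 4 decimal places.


Put-call parity: C - P = S_0 * exp(-qT) - K * exp(-rT).
S_0 * exp(-qT) = 25.8500 * 1.00000000 = 25.85000000
K * exp(-rT) = 30.3700 * 0.88692044 = 26.93577366
P = C - S*exp(-qT) + K*exp(-rT)
P = 2.8939 - 25.85000000 + 26.93577366 = 3.9797

Answer: Put price = 3.9797


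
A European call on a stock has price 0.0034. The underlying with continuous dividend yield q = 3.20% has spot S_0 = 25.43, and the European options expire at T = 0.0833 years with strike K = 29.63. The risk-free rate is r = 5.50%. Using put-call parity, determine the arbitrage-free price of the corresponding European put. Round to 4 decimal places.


Answer: Put price = 4.1357

Derivation:
Put-call parity: C - P = S_0 * exp(-qT) - K * exp(-rT).
S_0 * exp(-qT) = 25.4300 * 0.99733795 = 25.36230406
K * exp(-rT) = 29.6300 * 0.99542898 = 29.49456065
P = C - S*exp(-qT) + K*exp(-rT)
P = 0.0034 - 25.36230406 + 29.49456065 = 4.1357


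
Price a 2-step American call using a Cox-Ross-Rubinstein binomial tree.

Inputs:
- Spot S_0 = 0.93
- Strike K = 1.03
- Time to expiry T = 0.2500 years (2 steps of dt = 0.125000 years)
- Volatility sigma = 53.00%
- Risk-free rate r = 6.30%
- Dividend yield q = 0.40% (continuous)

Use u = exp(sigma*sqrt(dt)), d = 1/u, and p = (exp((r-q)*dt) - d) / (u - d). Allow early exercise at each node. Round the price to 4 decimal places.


dt = T/N = 0.125000
u = exp(sigma*sqrt(dt)) = 1.206089; d = 1/u = 0.829126
p = (exp((r-q)*dt) - d) / (u - d) = 0.472927
Discount per step: exp(-r*dt) = 0.992156
Stock lattice S(k, i) with i counting down-moves:
  k=0: S(0,0) = 0.9300
  k=1: S(1,0) = 1.1217; S(1,1) = 0.7711
  k=2: S(2,0) = 1.3528; S(2,1) = 0.9300; S(2,2) = 0.6393
Terminal payoffs V(N, i) = max(S_T - K, 0):
  V(2,0) = 0.322826; V(2,1) = 0.000000; V(2,2) = 0.000000
Backward induction: V(k, i) = exp(-r*dt) * [p * V(k+1, i) + (1-p) * V(k+1, i+1)]; then take max(V_cont, immediate exercise) for American.
  V(1,0) = exp(-r*dt) * [p*0.322826 + (1-p)*0.000000] = 0.151476; exercise = 0.091663; V(1,0) = max -> 0.151476
  V(1,1) = exp(-r*dt) * [p*0.000000 + (1-p)*0.000000] = 0.000000; exercise = 0.000000; V(1,1) = max -> 0.000000
  V(0,0) = exp(-r*dt) * [p*0.151476 + (1-p)*0.000000] = 0.071075; exercise = 0.000000; V(0,0) = max -> 0.071075

Answer: Price = V(0,0) = 0.0711
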